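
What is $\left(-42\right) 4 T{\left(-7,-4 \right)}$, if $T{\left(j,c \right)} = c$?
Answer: $672$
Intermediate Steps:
$\left(-42\right) 4 T{\left(-7,-4 \right)} = \left(-42\right) 4 \left(-4\right) = \left(-168\right) \left(-4\right) = 672$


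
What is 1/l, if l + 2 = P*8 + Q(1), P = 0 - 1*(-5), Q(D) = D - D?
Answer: 1/38 ≈ 0.026316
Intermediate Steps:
Q(D) = 0
P = 5 (P = 0 + 5 = 5)
l = 38 (l = -2 + (5*8 + 0) = -2 + (40 + 0) = -2 + 40 = 38)
1/l = 1/38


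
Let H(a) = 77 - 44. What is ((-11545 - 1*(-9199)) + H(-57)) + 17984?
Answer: 15671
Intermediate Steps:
H(a) = 33
((-11545 - 1*(-9199)) + H(-57)) + 17984 = ((-11545 - 1*(-9199)) + 33) + 17984 = ((-11545 + 9199) + 33) + 17984 = (-2346 + 33) + 17984 = -2313 + 17984 = 15671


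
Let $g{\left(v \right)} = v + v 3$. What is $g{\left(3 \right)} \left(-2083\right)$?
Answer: $-24996$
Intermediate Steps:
$g{\left(v \right)} = 4 v$ ($g{\left(v \right)} = v + 3 v = 4 v$)
$g{\left(3 \right)} \left(-2083\right) = 4 \cdot 3 \left(-2083\right) = 12 \left(-2083\right) = -24996$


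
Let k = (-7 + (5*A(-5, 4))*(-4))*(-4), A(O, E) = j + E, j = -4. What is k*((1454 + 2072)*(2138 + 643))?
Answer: 274562568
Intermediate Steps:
A(O, E) = -4 + E
k = 28 (k = (-7 + (5*(-4 + 4))*(-4))*(-4) = (-7 + (5*0)*(-4))*(-4) = (-7 + 0*(-4))*(-4) = (-7 + 0)*(-4) = -7*(-4) = 28)
k*((1454 + 2072)*(2138 + 643)) = 28*((1454 + 2072)*(2138 + 643)) = 28*(3526*2781) = 28*9805806 = 274562568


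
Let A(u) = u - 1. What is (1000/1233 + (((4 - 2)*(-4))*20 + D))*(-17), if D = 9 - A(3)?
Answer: 3190033/1233 ≈ 2587.2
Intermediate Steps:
A(u) = -1 + u
D = 7 (D = 9 - (-1 + 3) = 9 - 1*2 = 9 - 2 = 7)
(1000/1233 + (((4 - 2)*(-4))*20 + D))*(-17) = (1000/1233 + (((4 - 2)*(-4))*20 + 7))*(-17) = (1000*(1/1233) + ((2*(-4))*20 + 7))*(-17) = (1000/1233 + (-8*20 + 7))*(-17) = (1000/1233 + (-160 + 7))*(-17) = (1000/1233 - 153)*(-17) = -187649/1233*(-17) = 3190033/1233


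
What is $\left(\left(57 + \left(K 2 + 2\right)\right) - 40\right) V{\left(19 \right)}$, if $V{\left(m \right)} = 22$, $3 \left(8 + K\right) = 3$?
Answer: $110$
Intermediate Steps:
$K = -7$ ($K = -8 + \frac{1}{3} \cdot 3 = -8 + 1 = -7$)
$\left(\left(57 + \left(K 2 + 2\right)\right) - 40\right) V{\left(19 \right)} = \left(\left(57 + \left(\left(-7\right) 2 + 2\right)\right) - 40\right) 22 = \left(\left(57 + \left(-14 + 2\right)\right) - 40\right) 22 = \left(\left(57 - 12\right) - 40\right) 22 = \left(45 - 40\right) 22 = 5 \cdot 22 = 110$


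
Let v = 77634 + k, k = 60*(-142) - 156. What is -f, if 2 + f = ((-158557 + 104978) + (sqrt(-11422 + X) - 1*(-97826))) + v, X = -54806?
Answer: -113203 - 2*I*sqrt(16557) ≈ -1.132e+5 - 257.35*I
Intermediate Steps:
k = -8676 (k = -8520 - 156 = -8676)
v = 68958 (v = 77634 - 8676 = 68958)
f = 113203 + 2*I*sqrt(16557) (f = -2 + (((-158557 + 104978) + (sqrt(-11422 - 54806) - 1*(-97826))) + 68958) = -2 + ((-53579 + (sqrt(-66228) + 97826)) + 68958) = -2 + ((-53579 + (2*I*sqrt(16557) + 97826)) + 68958) = -2 + ((-53579 + (97826 + 2*I*sqrt(16557))) + 68958) = -2 + ((44247 + 2*I*sqrt(16557)) + 68958) = -2 + (113205 + 2*I*sqrt(16557)) = 113203 + 2*I*sqrt(16557) ≈ 1.132e+5 + 257.35*I)
-f = -(113203 + 2*I*sqrt(16557)) = -113203 - 2*I*sqrt(16557)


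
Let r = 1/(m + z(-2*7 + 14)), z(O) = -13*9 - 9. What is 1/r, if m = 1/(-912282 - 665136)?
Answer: -198754669/1577418 ≈ -126.00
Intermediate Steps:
m = -1/1577418 (m = 1/(-1577418) = -1/1577418 ≈ -6.3395e-7)
z(O) = -126 (z(O) = -117 - 9 = -126)
r = -1577418/198754669 (r = 1/(-1/1577418 - 126) = 1/(-198754669/1577418) = -1577418/198754669 ≈ -0.0079365)
1/r = 1/(-1577418/198754669) = -198754669/1577418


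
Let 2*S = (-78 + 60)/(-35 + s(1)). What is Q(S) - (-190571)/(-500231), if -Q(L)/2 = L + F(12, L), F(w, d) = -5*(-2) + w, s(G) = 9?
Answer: -293111634/6503003 ≈ -45.073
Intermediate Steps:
S = 9/26 (S = ((-78 + 60)/(-35 + 9))/2 = (-18/(-26))/2 = (-18*(-1/26))/2 = (1/2)*(9/13) = 9/26 ≈ 0.34615)
F(w, d) = 10 + w
Q(L) = -44 - 2*L (Q(L) = -2*(L + (10 + 12)) = -2*(L + 22) = -2*(22 + L) = -44 - 2*L)
Q(S) - (-190571)/(-500231) = (-44 - 2*9/26) - (-190571)/(-500231) = (-44 - 9/13) - (-190571)*(-1)/500231 = -581/13 - 1*190571/500231 = -581/13 - 190571/500231 = -293111634/6503003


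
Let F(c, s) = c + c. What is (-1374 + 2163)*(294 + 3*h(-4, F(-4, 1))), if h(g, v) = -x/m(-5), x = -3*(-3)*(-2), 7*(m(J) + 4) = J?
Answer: 2452212/11 ≈ 2.2293e+5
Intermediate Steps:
m(J) = -4 + J/7
x = -18 (x = 9*(-2) = -18)
F(c, s) = 2*c
h(g, v) = -42/11 (h(g, v) = -(-18)/(-4 + (1/7)*(-5)) = -(-18)/(-4 - 5/7) = -(-18)/(-33/7) = -(-18)*(-7)/33 = -1*42/11 = -42/11)
(-1374 + 2163)*(294 + 3*h(-4, F(-4, 1))) = (-1374 + 2163)*(294 + 3*(-42/11)) = 789*(294 - 126/11) = 789*(3108/11) = 2452212/11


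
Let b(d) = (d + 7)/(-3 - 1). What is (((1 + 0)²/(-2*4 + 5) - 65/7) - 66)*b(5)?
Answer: 1588/7 ≈ 226.86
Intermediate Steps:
b(d) = -7/4 - d/4 (b(d) = (7 + d)/(-4) = (7 + d)*(-¼) = -7/4 - d/4)
(((1 + 0)²/(-2*4 + 5) - 65/7) - 66)*b(5) = (((1 + 0)²/(-2*4 + 5) - 65/7) - 66)*(-7/4 - ¼*5) = ((1²/(-8 + 5) - 65*⅐) - 66)*(-7/4 - 5/4) = ((1/(-3) - 65/7) - 66)*(-3) = ((1*(-⅓) - 65/7) - 66)*(-3) = ((-⅓ - 65/7) - 66)*(-3) = (-202/21 - 66)*(-3) = -1588/21*(-3) = 1588/7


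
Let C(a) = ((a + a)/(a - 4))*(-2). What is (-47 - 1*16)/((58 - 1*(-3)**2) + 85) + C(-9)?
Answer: -5643/1742 ≈ -3.2394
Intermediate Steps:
C(a) = -4*a/(-4 + a) (C(a) = ((2*a)/(-4 + a))*(-2) = (2*a/(-4 + a))*(-2) = -4*a/(-4 + a))
(-47 - 1*16)/((58 - 1*(-3)**2) + 85) + C(-9) = (-47 - 1*16)/((58 - 1*(-3)**2) + 85) - 4*(-9)/(-4 - 9) = (-47 - 16)/((58 - 1*9) + 85) - 4*(-9)/(-13) = -63/((58 - 9) + 85) - 4*(-9)*(-1/13) = -63/(49 + 85) - 36/13 = -63/134 - 36/13 = -5643/1742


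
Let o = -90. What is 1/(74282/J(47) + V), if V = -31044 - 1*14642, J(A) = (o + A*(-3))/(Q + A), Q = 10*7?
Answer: -77/6414820 ≈ -1.2003e-5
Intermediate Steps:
Q = 70
J(A) = (-90 - 3*A)/(70 + A) (J(A) = (-90 + A*(-3))/(70 + A) = (-90 - 3*A)/(70 + A))
V = -45686 (V = -31044 - 14642 = -45686)
1/(74282/J(47) + V) = 1/(74282/((3*(-30 - 1*47)/(70 + 47))) - 45686) = 1/(74282/((3*(-30 - 47)/117)) - 45686) = 1/(74282/((3*(1/117)*(-77))) - 45686) = 1/(74282/(-77/39) - 45686) = 1/(74282*(-39/77) - 45686) = 1/(-2896998/77 - 45686) = 1/(-6414820/77) = -77/6414820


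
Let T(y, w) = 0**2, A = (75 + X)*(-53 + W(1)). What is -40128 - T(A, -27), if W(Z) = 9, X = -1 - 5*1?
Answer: -40128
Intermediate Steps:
X = -6 (X = -1 - 5 = -6)
A = -3036 (A = (75 - 6)*(-53 + 9) = 69*(-44) = -3036)
T(y, w) = 0
-40128 - T(A, -27) = -40128 - 1*0 = -40128 + 0 = -40128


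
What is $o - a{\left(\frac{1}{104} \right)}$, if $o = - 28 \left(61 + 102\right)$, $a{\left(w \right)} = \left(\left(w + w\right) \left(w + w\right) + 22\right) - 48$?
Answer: $- \frac{12270753}{2704} \approx -4538.0$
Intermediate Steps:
$a{\left(w \right)} = -26 + 4 w^{2}$ ($a{\left(w \right)} = \left(2 w 2 w + 22\right) - 48 = \left(4 w^{2} + 22\right) - 48 = \left(22 + 4 w^{2}\right) - 48 = -26 + 4 w^{2}$)
$o = -4564$ ($o = \left(-28\right) 163 = -4564$)
$o - a{\left(\frac{1}{104} \right)} = -4564 - \left(-26 + 4 \left(\frac{1}{104}\right)^{2}\right) = -4564 - \left(-26 + \frac{4}{10816}\right) = -4564 - \left(-26 + 4 \cdot \frac{1}{10816}\right) = -4564 - \left(-26 + \frac{1}{2704}\right) = -4564 - - \frac{70303}{2704} = -4564 + \frac{70303}{2704} = - \frac{12270753}{2704}$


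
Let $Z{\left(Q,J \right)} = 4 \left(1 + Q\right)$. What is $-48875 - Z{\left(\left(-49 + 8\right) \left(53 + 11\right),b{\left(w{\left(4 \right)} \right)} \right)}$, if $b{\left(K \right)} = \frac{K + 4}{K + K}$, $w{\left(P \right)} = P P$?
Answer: $-38383$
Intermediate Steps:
$w{\left(P \right)} = P^{2}$
$b{\left(K \right)} = \frac{4 + K}{2 K}$
$Z{\left(Q,J \right)} = 4 + 4 Q$
$-48875 - Z{\left(\left(-49 + 8\right) \left(53 + 11\right),b{\left(w{\left(4 \right)} \right)} \right)} = -48875 - \left(4 + 4 \left(-49 + 8\right) \left(53 + 11\right)\right) = -48875 - \left(4 + 4 \left(\left(-41\right) 64\right)\right) = -48875 - \left(4 + 4 \left(-2624\right)\right) = -48875 - \left(4 - 10496\right) = -48875 - -10492 = -48875 + 10492 = -38383$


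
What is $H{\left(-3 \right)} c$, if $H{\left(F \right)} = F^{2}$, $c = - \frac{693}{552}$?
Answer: $- \frac{2079}{184} \approx -11.299$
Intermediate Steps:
$c = - \frac{231}{184}$ ($c = \left(-693\right) \frac{1}{552} = - \frac{231}{184} \approx -1.2554$)
$H{\left(-3 \right)} c = \left(-3\right)^{2} \left(- \frac{231}{184}\right) = 9 \left(- \frac{231}{184}\right) = - \frac{2079}{184}$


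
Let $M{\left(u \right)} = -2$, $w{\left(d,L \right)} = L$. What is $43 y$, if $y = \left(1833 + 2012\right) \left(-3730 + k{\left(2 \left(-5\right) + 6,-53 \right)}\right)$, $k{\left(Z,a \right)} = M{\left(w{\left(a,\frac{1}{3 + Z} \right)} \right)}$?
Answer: $-617030220$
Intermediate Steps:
$k{\left(Z,a \right)} = -2$
$y = -14349540$ ($y = \left(1833 + 2012\right) \left(-3730 - 2\right) = 3845 \left(-3732\right) = -14349540$)
$43 y = 43 \left(-14349540\right) = -617030220$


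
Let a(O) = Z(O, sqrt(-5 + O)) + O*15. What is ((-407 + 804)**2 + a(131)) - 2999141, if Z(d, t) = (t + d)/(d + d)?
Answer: -5679133/2 + 3*sqrt(14)/262 ≈ -2.8396e+6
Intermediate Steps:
Z(d, t) = (d + t)/(2*d) (Z(d, t) = (d + t)/((2*d)) = (d + t)*(1/(2*d)) = (d + t)/(2*d))
a(O) = 15*O + (O + sqrt(-5 + O))/(2*O) (a(O) = (O + sqrt(-5 + O))/(2*O) + O*15 = (O + sqrt(-5 + O))/(2*O) + 15*O = 15*O + (O + sqrt(-5 + O))/(2*O))
((-407 + 804)**2 + a(131)) - 2999141 = ((-407 + 804)**2 + (1/2)*(131 + sqrt(-5 + 131) + 30*131**2)/131) - 2999141 = (397**2 + (1/2)*(1/131)*(131 + sqrt(126) + 30*17161)) - 2999141 = (157609 + (1/2)*(1/131)*(131 + 3*sqrt(14) + 514830)) - 2999141 = (157609 + (1/2)*(1/131)*(514961 + 3*sqrt(14))) - 2999141 = (157609 + (3931/2 + 3*sqrt(14)/262)) - 2999141 = (319149/2 + 3*sqrt(14)/262) - 2999141 = -5679133/2 + 3*sqrt(14)/262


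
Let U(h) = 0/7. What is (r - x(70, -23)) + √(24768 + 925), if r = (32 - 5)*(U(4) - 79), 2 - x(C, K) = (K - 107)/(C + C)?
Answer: -29903/14 + √25693 ≈ -1975.6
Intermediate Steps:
x(C, K) = 2 - (-107 + K)/(2*C) (x(C, K) = 2 - (K - 107)/(C + C) = 2 - (-107 + K)/(2*C))
U(h) = 0 (U(h) = 0*(⅐) = 0)
r = -2133 (r = (32 - 5)*(0 - 79) = 27*(-79) = -2133)
(r - x(70, -23)) + √(24768 + 925) = (-2133 - (107 - 1*(-23) + 4*70)/(2*70)) + √(24768 + 925) = (-2133 - (107 + 23 + 280)/(2*70)) + √25693 = (-2133 - 410/(2*70)) + √25693 = (-2133 - 1*41/14) + √25693 = (-2133 - 41/14) + √25693 = -29903/14 + √25693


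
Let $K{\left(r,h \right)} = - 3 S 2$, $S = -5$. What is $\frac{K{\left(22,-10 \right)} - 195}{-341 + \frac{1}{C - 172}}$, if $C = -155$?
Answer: $\frac{53955}{111508} \approx 0.48387$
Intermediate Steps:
$K{\left(r,h \right)} = 30$ ($K{\left(r,h \right)} = \left(-3\right) \left(-5\right) 2 = 15 \cdot 2 = 30$)
$\frac{K{\left(22,-10 \right)} - 195}{-341 + \frac{1}{C - 172}} = \frac{30 - 195}{-341 + \frac{1}{-155 - 172}} = - \frac{165}{-341 + \frac{1}{-327}} = - \frac{165}{-341 - \frac{1}{327}} = - \frac{165}{- \frac{111508}{327}} = \left(-165\right) \left(- \frac{327}{111508}\right) = \frac{53955}{111508}$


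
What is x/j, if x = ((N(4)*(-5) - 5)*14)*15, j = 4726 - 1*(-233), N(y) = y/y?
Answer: -700/1653 ≈ -0.42347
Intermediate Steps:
N(y) = 1
j = 4959 (j = 4726 + 233 = 4959)
x = -2100 (x = ((1*(-5) - 5)*14)*15 = ((-5 - 5)*14)*15 = -10*14*15 = -140*15 = -2100)
x/j = -2100/4959 = -2100*1/4959 = -700/1653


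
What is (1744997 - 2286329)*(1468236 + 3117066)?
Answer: -2482170702264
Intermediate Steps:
(1744997 - 2286329)*(1468236 + 3117066) = -541332*4585302 = -2482170702264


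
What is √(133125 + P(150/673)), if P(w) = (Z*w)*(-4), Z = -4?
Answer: 5*√2411911533/673 ≈ 364.87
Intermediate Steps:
P(w) = 16*w (P(w) = -4*w*(-4) = 16*w)
√(133125 + P(150/673)) = √(133125 + 16*(150/673)) = √(133125 + 2400/673) = √(89595525/673) = 5*√2411911533/673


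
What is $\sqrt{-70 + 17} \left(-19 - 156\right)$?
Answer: $- 175 i \sqrt{53} \approx - 1274.0 i$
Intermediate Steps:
$\sqrt{-70 + 17} \left(-19 - 156\right) = \sqrt{-53} \left(-175\right) = i \sqrt{53} \left(-175\right) = - 175 i \sqrt{53}$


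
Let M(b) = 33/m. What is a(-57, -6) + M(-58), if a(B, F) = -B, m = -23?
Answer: 1278/23 ≈ 55.565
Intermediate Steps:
M(b) = -33/23 (M(b) = 33/(-23) = 33*(-1/23) = -33/23)
a(-57, -6) + M(-58) = -1*(-57) - 33/23 = 57 - 33/23 = 1278/23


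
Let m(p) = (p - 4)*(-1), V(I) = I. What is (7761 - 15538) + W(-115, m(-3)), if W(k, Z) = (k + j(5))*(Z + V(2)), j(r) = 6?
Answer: -8758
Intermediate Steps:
m(p) = 4 - p (m(p) = (-4 + p)*(-1) = 4 - p)
W(k, Z) = (2 + Z)*(6 + k) (W(k, Z) = (k + 6)*(Z + 2) = (6 + k)*(2 + Z) = (2 + Z)*(6 + k))
(7761 - 15538) + W(-115, m(-3)) = (7761 - 15538) + (12 + 2*(-115) + 6*(4 - 1*(-3)) + (4 - 1*(-3))*(-115)) = -7777 + (12 - 230 + 6*(4 + 3) + (4 + 3)*(-115)) = -7777 + (12 - 230 + 6*7 + 7*(-115)) = -7777 + (12 - 230 + 42 - 805) = -7777 - 981 = -8758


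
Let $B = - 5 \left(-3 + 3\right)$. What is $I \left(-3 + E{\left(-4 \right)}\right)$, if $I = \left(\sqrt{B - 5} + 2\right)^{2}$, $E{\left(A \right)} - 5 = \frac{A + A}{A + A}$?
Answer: $-3 + 12 i \sqrt{5} \approx -3.0 + 26.833 i$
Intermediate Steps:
$B = 0$ ($B = \left(-5\right) 0 = 0$)
$E{\left(A \right)} = 6$ ($E{\left(A \right)} = 5 + \frac{A + A}{A + A} = 5 + \frac{2 A}{2 A} = 5 + 2 A \frac{1}{2 A} = 5 + 1 = 6$)
$I = \left(2 + i \sqrt{5}\right)^{2}$ ($I = \left(\sqrt{0 - 5} + 2\right)^{2} = \left(\sqrt{-5} + 2\right)^{2} = \left(i \sqrt{5} + 2\right)^{2} = \left(2 + i \sqrt{5}\right)^{2} \approx -1.0 + 8.9443 i$)
$I \left(-3 + E{\left(-4 \right)}\right) = \left(2 + i \sqrt{5}\right)^{2} \left(-3 + 6\right) = \left(2 + i \sqrt{5}\right)^{2} \cdot 3 = 3 \left(2 + i \sqrt{5}\right)^{2}$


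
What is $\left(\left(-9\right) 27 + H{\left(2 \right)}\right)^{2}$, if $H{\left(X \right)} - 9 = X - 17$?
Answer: $62001$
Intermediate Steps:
$H{\left(X \right)} = -8 + X$ ($H{\left(X \right)} = 9 + \left(X - 17\right) = 9 + \left(-17 + X\right) = -8 + X$)
$\left(\left(-9\right) 27 + H{\left(2 \right)}\right)^{2} = \left(\left(-9\right) 27 + \left(-8 + 2\right)\right)^{2} = \left(-243 - 6\right)^{2} = \left(-249\right)^{2} = 62001$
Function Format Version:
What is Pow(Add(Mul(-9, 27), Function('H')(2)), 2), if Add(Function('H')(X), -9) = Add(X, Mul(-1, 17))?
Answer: 62001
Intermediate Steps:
Function('H')(X) = Add(-8, X) (Function('H')(X) = Add(9, Add(X, Mul(-1, 17))) = Add(9, Add(X, -17)) = Add(9, Add(-17, X)) = Add(-8, X))
Pow(Add(Mul(-9, 27), Function('H')(2)), 2) = Pow(Add(Mul(-9, 27), Add(-8, 2)), 2) = Pow(Add(-243, -6), 2) = Pow(-249, 2) = 62001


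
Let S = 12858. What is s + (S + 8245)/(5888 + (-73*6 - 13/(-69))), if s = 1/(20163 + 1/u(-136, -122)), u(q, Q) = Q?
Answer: 3581901647381/925071732755 ≈ 3.8720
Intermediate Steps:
s = 122/2459885 (s = 1/(20163 + 1/(-122)) = 1/(20163 - 1/122) = 1/(2459885/122) = 122/2459885 ≈ 4.9596e-5)
s + (S + 8245)/(5888 + (-73*6 - 13/(-69))) = 122/2459885 + (12858 + 8245)/(5888 + (-73*6 - 13/(-69))) = 122/2459885 + 21103/(5888 + (-438 - 13*(-1/69))) = 122/2459885 + 21103/(5888 + (-438 + 13/69)) = 122/2459885 + 21103/(5888 - 30209/69) = 122/2459885 + 21103/(376063/69) = 122/2459885 + 21103*(69/376063) = 122/2459885 + 1456107/376063 = 3581901647381/925071732755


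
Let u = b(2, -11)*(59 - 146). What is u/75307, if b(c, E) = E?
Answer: 957/75307 ≈ 0.012708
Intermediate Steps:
u = 957 (u = -11*(59 - 146) = -11*(-87) = 957)
u/75307 = 957/75307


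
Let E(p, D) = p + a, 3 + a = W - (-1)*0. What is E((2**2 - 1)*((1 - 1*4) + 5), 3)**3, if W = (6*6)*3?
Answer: 1367631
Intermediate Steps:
W = 108 (W = 36*3 = 108)
a = 105 (a = -3 + (108 - (-1)*0) = -3 + (108 - 1*0) = -3 + (108 + 0) = -3 + 108 = 105)
E(p, D) = 105 + p (E(p, D) = p + 105 = 105 + p)
E((2**2 - 1)*((1 - 1*4) + 5), 3)**3 = (105 + (2**2 - 1)*((1 - 1*4) + 5))**3 = (105 + (4 - 1)*((1 - 4) + 5))**3 = (105 + 3*(-3 + 5))**3 = (105 + 3*2)**3 = (105 + 6)**3 = 111**3 = 1367631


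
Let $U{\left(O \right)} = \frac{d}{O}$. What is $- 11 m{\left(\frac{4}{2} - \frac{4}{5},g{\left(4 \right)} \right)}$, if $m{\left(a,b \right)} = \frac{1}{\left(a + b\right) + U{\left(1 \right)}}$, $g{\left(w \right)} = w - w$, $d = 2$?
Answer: $- \frac{55}{16} \approx -3.4375$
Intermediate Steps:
$g{\left(w \right)} = 0$
$U{\left(O \right)} = \frac{2}{O}$
$m{\left(a,b \right)} = \frac{1}{2 + a + b}$ ($m{\left(a,b \right)} = \frac{1}{\left(a + b\right) + \frac{2}{1}} = \frac{1}{\left(a + b\right) + 2 \cdot 1} = \frac{1}{\left(a + b\right) + 2} = \frac{1}{2 + a + b}$)
$- 11 m{\left(\frac{4}{2} - \frac{4}{5},g{\left(4 \right)} \right)} = - \frac{11}{2 + \left(\frac{4}{2} - \frac{4}{5}\right) + 0} = - \frac{11}{2 + \left(4 \cdot \frac{1}{2} - \frac{4}{5}\right) + 0} = - \frac{11}{2 + \left(2 - \frac{4}{5}\right) + 0} = - \frac{11}{2 + \frac{6}{5} + 0} = - \frac{11}{\frac{16}{5}} = \left(-11\right) \frac{5}{16} = - \frac{55}{16}$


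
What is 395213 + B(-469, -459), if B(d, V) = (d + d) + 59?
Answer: 394334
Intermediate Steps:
B(d, V) = 59 + 2*d (B(d, V) = 2*d + 59 = 59 + 2*d)
395213 + B(-469, -459) = 395213 + (59 + 2*(-469)) = 395213 + (59 - 938) = 395213 - 879 = 394334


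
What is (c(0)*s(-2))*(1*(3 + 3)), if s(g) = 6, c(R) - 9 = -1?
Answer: 288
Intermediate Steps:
c(R) = 8 (c(R) = 9 - 1 = 8)
(c(0)*s(-2))*(1*(3 + 3)) = (8*6)*(1*(3 + 3)) = 48*(1*6) = 48*6 = 288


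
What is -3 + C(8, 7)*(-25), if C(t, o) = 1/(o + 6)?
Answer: -64/13 ≈ -4.9231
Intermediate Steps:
C(t, o) = 1/(6 + o)
-3 + C(8, 7)*(-25) = -3 - 25/(6 + 7) = -3 - 25/13 = -64/13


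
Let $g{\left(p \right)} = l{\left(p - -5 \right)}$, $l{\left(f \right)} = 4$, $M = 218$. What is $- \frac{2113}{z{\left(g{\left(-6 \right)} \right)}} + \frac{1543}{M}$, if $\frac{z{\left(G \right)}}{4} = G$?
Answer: $- \frac{217973}{1744} \approx -124.98$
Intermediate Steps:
$g{\left(p \right)} = 4$
$z{\left(G \right)} = 4 G$
$- \frac{2113}{z{\left(g{\left(-6 \right)} \right)}} + \frac{1543}{M} = - \frac{2113}{4 \cdot 4} + \frac{1543}{218} = - \frac{2113}{16} + 1543 \cdot \frac{1}{218} = \left(-2113\right) \frac{1}{16} + \frac{1543}{218} = - \frac{2113}{16} + \frac{1543}{218} = - \frac{217973}{1744}$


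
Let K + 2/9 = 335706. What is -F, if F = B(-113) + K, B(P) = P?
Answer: -3020335/9 ≈ -3.3559e+5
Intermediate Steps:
K = 3021352/9 (K = -2/9 + 335706 = 3021352/9 ≈ 3.3571e+5)
F = 3020335/9 (F = -113 + 3021352/9 = 3020335/9 ≈ 3.3559e+5)
-F = -1*3020335/9 = -3020335/9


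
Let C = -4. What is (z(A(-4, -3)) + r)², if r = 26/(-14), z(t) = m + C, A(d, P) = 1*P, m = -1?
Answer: 2304/49 ≈ 47.020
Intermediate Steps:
A(d, P) = P
z(t) = -5 (z(t) = -1 - 4 = -5)
r = -13/7 (r = 26*(-1/14) = -13/7 ≈ -1.8571)
(z(A(-4, -3)) + r)² = (-5 - 13/7)² = (-48/7)² = 2304/49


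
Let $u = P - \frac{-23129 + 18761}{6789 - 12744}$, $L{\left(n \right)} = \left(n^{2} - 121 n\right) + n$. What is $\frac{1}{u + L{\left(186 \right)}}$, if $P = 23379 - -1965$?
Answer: $\frac{1985}{74674244} \approx 2.6582 \cdot 10^{-5}$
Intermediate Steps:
$P = 25344$ ($P = 23379 + 1965 = 25344$)
$L{\left(n \right)} = n^{2} - 120 n$
$u = \frac{50306384}{1985}$ ($u = 25344 - \frac{-23129 + 18761}{6789 - 12744} = 25344 - - \frac{4368}{-5955} = 25344 - \left(-4368\right) \left(- \frac{1}{5955}\right) = 25344 - \frac{1456}{1985} = \frac{50306384}{1985} \approx 25343.0$)
$\frac{1}{u + L{\left(186 \right)}} = \frac{1}{\frac{50306384}{1985} + 186 \left(-120 + 186\right)} = \frac{1}{\frac{50306384}{1985} + 186 \cdot 66} = \frac{1}{\frac{50306384}{1985} + 12276} = \frac{1}{\frac{74674244}{1985}} = \frac{1985}{74674244}$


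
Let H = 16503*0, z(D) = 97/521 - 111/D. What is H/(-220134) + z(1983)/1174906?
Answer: 22420/202307651593 ≈ 1.1082e-7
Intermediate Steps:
z(D) = 97/521 - 111/D (z(D) = 97*(1/521) - 111/D = 97/521 - 111/D)
H = 0
H/(-220134) + z(1983)/1174906 = 0/(-220134) + (97/521 - 111/1983)/1174906 = 0*(-1/220134) + (97/521 - 111*1/1983)*(1/1174906) = 0 + (97/521 - 37/661)*(1/1174906) = 0 + (44840/344381)*(1/1174906) = 0 + 22420/202307651593 = 22420/202307651593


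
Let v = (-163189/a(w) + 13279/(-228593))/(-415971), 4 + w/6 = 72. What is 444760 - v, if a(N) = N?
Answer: 17254876896245409331/38795927991624 ≈ 4.4476e+5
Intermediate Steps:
w = 408 (w = -24 + 6*72 = -24 + 432 = 408)
v = 37309280909/38795927991624 (v = (-163189/408 + 13279/(-228593))/(-415971) = (-163189*1/408 + 13279*(-1/228593))*(-1/415971) = (-163189/408 - 13279/228593)*(-1/415971) = -37309280909/93265944*(-1/415971) = 37309280909/38795927991624 ≈ 0.00096168)
444760 - v = 444760 - 1*37309280909/38795927991624 = 444760 - 37309280909/38795927991624 = 17254876896245409331/38795927991624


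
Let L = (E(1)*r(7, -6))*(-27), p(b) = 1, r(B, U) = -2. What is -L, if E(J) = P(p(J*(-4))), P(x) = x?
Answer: -54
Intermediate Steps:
E(J) = 1
L = 54 (L = (1*(-2))*(-27) = -2*(-27) = 54)
-L = -1*54 = -54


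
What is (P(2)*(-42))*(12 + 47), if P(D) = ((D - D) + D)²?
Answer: -9912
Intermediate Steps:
P(D) = D² (P(D) = (0 + D)² = D²)
(P(2)*(-42))*(12 + 47) = (2²*(-42))*(12 + 47) = (4*(-42))*59 = -168*59 = -9912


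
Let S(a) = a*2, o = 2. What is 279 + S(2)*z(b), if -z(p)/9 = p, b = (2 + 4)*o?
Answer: -153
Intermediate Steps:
S(a) = 2*a
b = 12 (b = (2 + 4)*2 = 6*2 = 12)
z(p) = -9*p
279 + S(2)*z(b) = 279 + (2*2)*(-9*12) = 279 + 4*(-108) = 279 - 432 = -153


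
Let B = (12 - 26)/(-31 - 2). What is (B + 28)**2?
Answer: 879844/1089 ≈ 807.94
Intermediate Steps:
B = 14/33 (B = -14/(-33) = -14*(-1/33) = 14/33 ≈ 0.42424)
(B + 28)**2 = (14/33 + 28)**2 = (938/33)**2 = 879844/1089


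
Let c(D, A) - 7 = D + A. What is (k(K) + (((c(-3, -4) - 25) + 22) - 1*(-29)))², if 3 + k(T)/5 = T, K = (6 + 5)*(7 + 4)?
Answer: 379456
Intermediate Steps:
K = 121 (K = 11*11 = 121)
c(D, A) = 7 + A + D (c(D, A) = 7 + (D + A) = 7 + (A + D) = 7 + A + D)
k(T) = -15 + 5*T
(k(K) + (((c(-3, -4) - 25) + 22) - 1*(-29)))² = ((-15 + 5*121) + ((((7 - 4 - 3) - 25) + 22) - 1*(-29)))² = ((-15 + 605) + (((0 - 25) + 22) + 29))² = (590 + ((-25 + 22) + 29))² = (590 + (-3 + 29))² = (590 + 26)² = 616² = 379456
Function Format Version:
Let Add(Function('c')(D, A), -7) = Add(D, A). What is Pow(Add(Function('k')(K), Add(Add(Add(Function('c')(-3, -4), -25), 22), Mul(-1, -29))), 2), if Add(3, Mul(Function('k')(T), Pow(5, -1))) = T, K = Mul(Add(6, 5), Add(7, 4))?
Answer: 379456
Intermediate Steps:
K = 121 (K = Mul(11, 11) = 121)
Function('c')(D, A) = Add(7, A, D) (Function('c')(D, A) = Add(7, Add(D, A)) = Add(7, Add(A, D)) = Add(7, A, D))
Function('k')(T) = Add(-15, Mul(5, T))
Pow(Add(Function('k')(K), Add(Add(Add(Function('c')(-3, -4), -25), 22), Mul(-1, -29))), 2) = Pow(Add(Add(-15, Mul(5, 121)), Add(Add(Add(Add(7, -4, -3), -25), 22), Mul(-1, -29))), 2) = Pow(Add(Add(-15, 605), Add(Add(Add(0, -25), 22), 29)), 2) = Pow(Add(590, Add(Add(-25, 22), 29)), 2) = Pow(Add(590, Add(-3, 29)), 2) = Pow(Add(590, 26), 2) = Pow(616, 2) = 379456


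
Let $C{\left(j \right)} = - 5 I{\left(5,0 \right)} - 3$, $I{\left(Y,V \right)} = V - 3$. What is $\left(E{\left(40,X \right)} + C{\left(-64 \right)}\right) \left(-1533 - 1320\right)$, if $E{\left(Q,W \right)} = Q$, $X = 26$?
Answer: $-148356$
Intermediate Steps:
$I{\left(Y,V \right)} = -3 + V$
$C{\left(j \right)} = 12$ ($C{\left(j \right)} = - 5 \left(-3 + 0\right) - 3 = \left(-5\right) \left(-3\right) - 3 = 15 - 3 = 12$)
$\left(E{\left(40,X \right)} + C{\left(-64 \right)}\right) \left(-1533 - 1320\right) = \left(40 + 12\right) \left(-1533 - 1320\right) = 52 \left(-2853\right) = -148356$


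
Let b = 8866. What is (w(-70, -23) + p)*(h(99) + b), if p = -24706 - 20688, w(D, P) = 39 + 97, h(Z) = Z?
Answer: -405737970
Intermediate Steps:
w(D, P) = 136
p = -45394
(w(-70, -23) + p)*(h(99) + b) = (136 - 45394)*(99 + 8866) = -45258*8965 = -405737970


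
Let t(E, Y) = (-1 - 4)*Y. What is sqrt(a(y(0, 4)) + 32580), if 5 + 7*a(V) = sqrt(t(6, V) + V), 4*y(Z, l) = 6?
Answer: sqrt(1596385 + 7*I*sqrt(6))/7 ≈ 180.5 + 0.00096934*I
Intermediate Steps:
t(E, Y) = -5*Y
y(Z, l) = 3/2 (y(Z, l) = (1/4)*6 = 3/2)
a(V) = -5/7 + 2*sqrt(-V)/7 (a(V) = -5/7 + sqrt(-5*V + V)/7 = -5/7 + sqrt(-4*V)/7 = -5/7 + (2*sqrt(-V))/7 = -5/7 + 2*sqrt(-V)/7)
sqrt(a(y(0, 4)) + 32580) = sqrt((-5/7 + 2*sqrt(-1*3/2)/7) + 32580) = sqrt((-5/7 + 2*sqrt(-3/2)/7) + 32580) = sqrt((-5/7 + 2*(I*sqrt(6)/2)/7) + 32580) = sqrt((-5/7 + I*sqrt(6)/7) + 32580) = sqrt(228055/7 + I*sqrt(6)/7)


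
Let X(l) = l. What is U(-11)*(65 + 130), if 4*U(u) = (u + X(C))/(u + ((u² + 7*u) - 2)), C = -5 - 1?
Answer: -3315/124 ≈ -26.734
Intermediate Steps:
C = -6
U(u) = (-6 + u)/(4*(-2 + u² + 8*u)) (U(u) = ((u - 6)/(u + ((u² + 7*u) - 2)))/4 = ((-6 + u)/(u + (-2 + u² + 7*u)))/4 = ((-6 + u)/(-2 + u² + 8*u))/4 = (-6 + u)/(4*(-2 + u² + 8*u)))
U(-11)*(65 + 130) = ((-6 - 11)/(4*(-2 + (-11)² + 8*(-11))))*(65 + 130) = ((¼)*(-17)/(-2 + 121 - 88))*195 = ((¼)*(-17)/31)*195 = ((¼)*(1/31)*(-17))*195 = -17/124*195 = -3315/124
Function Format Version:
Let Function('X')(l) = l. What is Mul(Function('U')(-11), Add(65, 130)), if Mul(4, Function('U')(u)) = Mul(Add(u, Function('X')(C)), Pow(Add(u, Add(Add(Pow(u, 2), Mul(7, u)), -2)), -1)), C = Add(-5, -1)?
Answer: Rational(-3315, 124) ≈ -26.734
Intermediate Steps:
C = -6
Function('U')(u) = Mul(Rational(1, 4), Pow(Add(-2, Pow(u, 2), Mul(8, u)), -1), Add(-6, u)) (Function('U')(u) = Mul(Rational(1, 4), Mul(Add(u, -6), Pow(Add(u, Add(Add(Pow(u, 2), Mul(7, u)), -2)), -1))) = Mul(Rational(1, 4), Mul(Add(-6, u), Pow(Add(u, Add(-2, Pow(u, 2), Mul(7, u))), -1))) = Mul(Rational(1, 4), Mul(Add(-6, u), Pow(Add(-2, Pow(u, 2), Mul(8, u)), -1))) = Mul(Rational(1, 4), Mul(Pow(Add(-2, Pow(u, 2), Mul(8, u)), -1), Add(-6, u))) = Mul(Rational(1, 4), Pow(Add(-2, Pow(u, 2), Mul(8, u)), -1), Add(-6, u)))
Mul(Function('U')(-11), Add(65, 130)) = Mul(Mul(Rational(1, 4), Pow(Add(-2, Pow(-11, 2), Mul(8, -11)), -1), Add(-6, -11)), Add(65, 130)) = Mul(Mul(Rational(1, 4), Pow(Add(-2, 121, -88), -1), -17), 195) = Mul(Mul(Rational(1, 4), Pow(31, -1), -17), 195) = Mul(Mul(Rational(1, 4), Rational(1, 31), -17), 195) = Mul(Rational(-17, 124), 195) = Rational(-3315, 124)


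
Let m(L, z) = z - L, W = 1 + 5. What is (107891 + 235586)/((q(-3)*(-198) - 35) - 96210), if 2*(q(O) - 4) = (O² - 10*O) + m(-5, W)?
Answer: -343477/101987 ≈ -3.3679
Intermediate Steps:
W = 6
q(O) = 19/2 + O²/2 - 5*O (q(O) = 4 + ((O² - 10*O) + (6 - 1*(-5)))/2 = 4 + ((O² - 10*O) + (6 + 5))/2 = 4 + ((O² - 10*O) + 11)/2 = 4 + (11 + O² - 10*O)/2 = 4 + (11/2 + O²/2 - 5*O) = 19/2 + O²/2 - 5*O)
(107891 + 235586)/((q(-3)*(-198) - 35) - 96210) = (107891 + 235586)/(((19/2 + (½)*(-3)² - 5*(-3))*(-198) - 35) - 96210) = 343477/(((19/2 + (½)*9 + 15)*(-198) - 35) - 96210) = 343477/(((19/2 + 9/2 + 15)*(-198) - 35) - 96210) = 343477/((29*(-198) - 35) - 96210) = 343477/((-5742 - 35) - 96210) = 343477/(-5777 - 96210) = 343477/(-101987) = 343477*(-1/101987) = -343477/101987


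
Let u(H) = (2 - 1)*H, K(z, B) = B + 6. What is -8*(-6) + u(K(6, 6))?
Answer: 60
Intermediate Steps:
K(z, B) = 6 + B
u(H) = H (u(H) = 1*H = H)
-8*(-6) + u(K(6, 6)) = -8*(-6) + (6 + 6) = 48 + 12 = 60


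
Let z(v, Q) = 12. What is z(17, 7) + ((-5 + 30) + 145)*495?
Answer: 84162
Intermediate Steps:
z(17, 7) + ((-5 + 30) + 145)*495 = 12 + ((-5 + 30) + 145)*495 = 12 + (25 + 145)*495 = 12 + 170*495 = 12 + 84150 = 84162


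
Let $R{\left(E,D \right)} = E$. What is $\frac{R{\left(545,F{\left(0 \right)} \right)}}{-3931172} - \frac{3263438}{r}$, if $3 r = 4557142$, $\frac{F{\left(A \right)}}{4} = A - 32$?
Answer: $- \frac{19244945955199}{8957454515212} \approx -2.1485$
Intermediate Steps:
$F{\left(A \right)} = -128 + 4 A$ ($F{\left(A \right)} = 4 \left(A - 32\right) = 4 \left(-32 + A\right) = -128 + 4 A$)
$r = \frac{4557142}{3}$ ($r = \frac{1}{3} \cdot 4557142 = \frac{4557142}{3} \approx 1.519 \cdot 10^{6}$)
$\frac{R{\left(545,F{\left(0 \right)} \right)}}{-3931172} - \frac{3263438}{r} = \frac{545}{-3931172} - \frac{3263438}{\frac{4557142}{3}} = 545 \left(- \frac{1}{3931172}\right) - \frac{4895157}{2278571} = - \frac{545}{3931172} - \frac{4895157}{2278571} = - \frac{19244945955199}{8957454515212}$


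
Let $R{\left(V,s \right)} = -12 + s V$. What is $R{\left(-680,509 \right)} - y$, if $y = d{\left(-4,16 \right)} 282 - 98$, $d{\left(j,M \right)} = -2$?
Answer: $-345470$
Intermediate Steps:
$R{\left(V,s \right)} = -12 + V s$
$y = -662$ ($y = \left(-2\right) 282 - 98 = -564 - 98 = -662$)
$R{\left(-680,509 \right)} - y = \left(-12 - 346120\right) - -662 = \left(-12 - 346120\right) + 662 = -346132 + 662 = -345470$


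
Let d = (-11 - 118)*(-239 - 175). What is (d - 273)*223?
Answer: 11848659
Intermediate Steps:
d = 53406 (d = -129*(-414) = 53406)
(d - 273)*223 = (53406 - 273)*223 = 53133*223 = 11848659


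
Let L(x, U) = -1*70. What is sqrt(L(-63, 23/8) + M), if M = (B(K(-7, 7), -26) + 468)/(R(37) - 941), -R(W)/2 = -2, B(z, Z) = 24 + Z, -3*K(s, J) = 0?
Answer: 2*I*sqrt(15473618)/937 ≈ 8.3963*I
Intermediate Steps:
K(s, J) = 0 (K(s, J) = -1/3*0 = 0)
R(W) = 4 (R(W) = -2*(-2) = 4)
L(x, U) = -70
M = -466/937 (M = ((24 - 26) + 468)/(4 - 941) = (-2 + 468)/(-937) = 466*(-1/937) = -466/937 ≈ -0.49733)
sqrt(L(-63, 23/8) + M) = sqrt(-70 - 466/937) = sqrt(-66056/937) = 2*I*sqrt(15473618)/937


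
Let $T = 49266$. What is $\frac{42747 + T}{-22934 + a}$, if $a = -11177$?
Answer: $- \frac{92013}{34111} \approx -2.6975$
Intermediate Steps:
$\frac{42747 + T}{-22934 + a} = \frac{42747 + 49266}{-22934 - 11177} = \frac{92013}{-34111} = 92013 \left(- \frac{1}{34111}\right) = - \frac{92013}{34111}$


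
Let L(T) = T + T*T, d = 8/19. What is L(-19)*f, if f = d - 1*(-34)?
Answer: 11772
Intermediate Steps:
d = 8/19 (d = 8*(1/19) = 8/19 ≈ 0.42105)
L(T) = T + T²
f = 654/19 (f = 8/19 - 1*(-34) = 8/19 + 34 = 654/19 ≈ 34.421)
L(-19)*f = -19*(1 - 19)*(654/19) = -19*(-18)*(654/19) = 342*(654/19) = 11772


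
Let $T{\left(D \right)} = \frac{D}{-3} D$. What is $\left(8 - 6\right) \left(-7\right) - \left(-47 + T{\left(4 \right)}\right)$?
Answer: $\frac{115}{3} \approx 38.333$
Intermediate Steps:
$T{\left(D \right)} = - \frac{D^{2}}{3}$ ($T{\left(D \right)} = D \left(- \frac{1}{3}\right) D = - \frac{D}{3} D = - \frac{D^{2}}{3}$)
$\left(8 - 6\right) \left(-7\right) - \left(-47 + T{\left(4 \right)}\right) = \left(8 - 6\right) \left(-7\right) - \left(-47 - \frac{4^{2}}{3}\right) = 2 \left(-7\right) - \left(-47 - \frac{16}{3}\right) = -14 - \left(-47 - \frac{16}{3}\right) = -14 - - \frac{157}{3} = -14 + \frac{157}{3} = \frac{115}{3}$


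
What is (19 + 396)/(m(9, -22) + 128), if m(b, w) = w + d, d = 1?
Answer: 415/107 ≈ 3.8785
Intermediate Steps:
m(b, w) = 1 + w (m(b, w) = w + 1 = 1 + w)
(19 + 396)/(m(9, -22) + 128) = (19 + 396)/((1 - 22) + 128) = 415/(-21 + 128) = 415/107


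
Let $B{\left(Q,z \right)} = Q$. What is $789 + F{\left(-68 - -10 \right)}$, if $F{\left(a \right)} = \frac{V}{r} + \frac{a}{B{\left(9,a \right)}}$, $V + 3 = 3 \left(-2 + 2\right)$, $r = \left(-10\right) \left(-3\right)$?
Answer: $\frac{70421}{90} \approx 782.46$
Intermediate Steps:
$r = 30$
$V = -3$ ($V = -3 + 3 \left(-2 + 2\right) = -3 + 3 \cdot 0 = -3 + 0 = -3$)
$F{\left(a \right)} = - \frac{1}{10} + \frac{a}{9}$ ($F{\left(a \right)} = - \frac{3}{30} + \frac{a}{9} = \left(-3\right) \frac{1}{30} + a \frac{1}{9} = - \frac{1}{10} + \frac{a}{9}$)
$789 + F{\left(-68 - -10 \right)} = 789 + \left(- \frac{1}{10} + \frac{-68 - -10}{9}\right) = 789 + \left(- \frac{1}{10} + \frac{-68 + 10}{9}\right) = 789 + \left(- \frac{1}{10} + \frac{1}{9} \left(-58\right)\right) = 789 - \frac{589}{90} = \frac{70421}{90}$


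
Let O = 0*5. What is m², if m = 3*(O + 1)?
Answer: 9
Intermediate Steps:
O = 0
m = 3 (m = 3*(0 + 1) = 3*1 = 3)
m² = 3² = 9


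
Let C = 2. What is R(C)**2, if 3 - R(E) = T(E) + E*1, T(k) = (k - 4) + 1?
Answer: 4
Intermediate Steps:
T(k) = -3 + k (T(k) = (-4 + k) + 1 = -3 + k)
R(E) = 6 - 2*E (R(E) = 3 - ((-3 + E) + E*1) = 3 - ((-3 + E) + E) = 3 - (-3 + 2*E) = 3 + (3 - 2*E) = 6 - 2*E)
R(C)**2 = (6 - 2*2)**2 = (6 - 4)**2 = 2**2 = 4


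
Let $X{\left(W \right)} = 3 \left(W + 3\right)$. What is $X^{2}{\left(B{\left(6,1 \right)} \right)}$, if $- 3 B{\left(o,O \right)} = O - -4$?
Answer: $16$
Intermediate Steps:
$B{\left(o,O \right)} = - \frac{4}{3} - \frac{O}{3}$ ($B{\left(o,O \right)} = - \frac{O - -4}{3} = - \frac{O + 4}{3} = - \frac{4 + O}{3} = - \frac{4}{3} - \frac{O}{3}$)
$X{\left(W \right)} = 9 + 3 W$ ($X{\left(W \right)} = 3 \left(3 + W\right) = 9 + 3 W$)
$X^{2}{\left(B{\left(6,1 \right)} \right)} = \left(9 + 3 \left(- \frac{4}{3} - \frac{1}{3}\right)\right)^{2} = \left(9 + 3 \left(- \frac{5}{3}\right)\right)^{2} = \left(9 - 5\right)^{2} = 4^{2} = 16$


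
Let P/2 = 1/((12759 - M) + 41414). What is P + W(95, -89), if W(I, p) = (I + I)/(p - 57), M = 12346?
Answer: -3973419/3053371 ≈ -1.3013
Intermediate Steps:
W(I, p) = 2*I/(-57 + p) (W(I, p) = (2*I)/(-57 + p) = 2*I/(-57 + p))
P = 2/41827 (P = 2/((12759 - 1*12346) + 41414) = 2/((12759 - 12346) + 41414) = 2/(413 + 41414) = 2/41827 ≈ 4.7816e-5)
P + W(95, -89) = 2/41827 + 2*95/(-57 - 89) = 2/41827 + 2*95/(-146) = 2/41827 + 2*95*(-1/146) = 2/41827 - 95/73 = -3973419/3053371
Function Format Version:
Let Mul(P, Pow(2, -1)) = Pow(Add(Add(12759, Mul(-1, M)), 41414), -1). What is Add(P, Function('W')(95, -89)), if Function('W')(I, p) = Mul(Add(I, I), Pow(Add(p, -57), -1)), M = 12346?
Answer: Rational(-3973419, 3053371) ≈ -1.3013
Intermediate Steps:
Function('W')(I, p) = Mul(2, I, Pow(Add(-57, p), -1)) (Function('W')(I, p) = Mul(Mul(2, I), Pow(Add(-57, p), -1)) = Mul(2, I, Pow(Add(-57, p), -1)))
P = Rational(2, 41827) (P = Mul(2, Pow(Add(Add(12759, Mul(-1, 12346)), 41414), -1)) = Mul(2, Pow(Add(Add(12759, -12346), 41414), -1)) = Mul(2, Pow(Add(413, 41414), -1)) = Mul(2, Pow(41827, -1)) = Mul(2, Rational(1, 41827)) = Rational(2, 41827) ≈ 4.7816e-5)
Add(P, Function('W')(95, -89)) = Add(Rational(2, 41827), Mul(2, 95, Pow(Add(-57, -89), -1))) = Add(Rational(2, 41827), Mul(2, 95, Pow(-146, -1))) = Add(Rational(2, 41827), Mul(2, 95, Rational(-1, 146))) = Add(Rational(2, 41827), Rational(-95, 73)) = Rational(-3973419, 3053371)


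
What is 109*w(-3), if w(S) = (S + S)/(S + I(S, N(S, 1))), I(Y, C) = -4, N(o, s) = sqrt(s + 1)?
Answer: 654/7 ≈ 93.429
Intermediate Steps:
N(o, s) = sqrt(1 + s)
w(S) = 2*S/(-4 + S) (w(S) = (S + S)/(S - 4) = (2*S)/(-4 + S) = 2*S/(-4 + S))
109*w(-3) = 109*(2*(-3)/(-4 - 3)) = 109*(2*(-3)/(-7)) = 109*(2*(-3)*(-1/7)) = 109*(6/7) = 654/7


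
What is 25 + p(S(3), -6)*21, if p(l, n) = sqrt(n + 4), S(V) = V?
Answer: 25 + 21*I*sqrt(2) ≈ 25.0 + 29.698*I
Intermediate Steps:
p(l, n) = sqrt(4 + n)
25 + p(S(3), -6)*21 = 25 + sqrt(4 - 6)*21 = 25 + sqrt(-2)*21 = 25 + (I*sqrt(2))*21 = 25 + 21*I*sqrt(2)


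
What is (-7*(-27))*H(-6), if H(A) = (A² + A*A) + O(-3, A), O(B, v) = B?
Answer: 13041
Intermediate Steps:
H(A) = -3 + 2*A² (H(A) = (A² + A*A) - 3 = (A² + A²) - 3 = 2*A² - 3 = -3 + 2*A²)
(-7*(-27))*H(-6) = (-7*(-27))*(-3 + 2*(-6)²) = 189*(-3 + 2*36) = 189*(-3 + 72) = 189*69 = 13041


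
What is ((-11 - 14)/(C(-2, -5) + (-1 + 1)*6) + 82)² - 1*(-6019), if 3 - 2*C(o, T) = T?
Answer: 188113/16 ≈ 11757.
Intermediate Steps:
C(o, T) = 3/2 - T/2
((-11 - 14)/(C(-2, -5) + (-1 + 1)*6) + 82)² - 1*(-6019) = ((-11 - 14)/((3/2 - ½*(-5)) + (-1 + 1)*6) + 82)² - 1*(-6019) = (-25/((3/2 + 5/2) + 0*6) + 82)² + 6019 = (-25/(4 + 0) + 82)² + 6019 = (-25/4 + 82)² + 6019 = (303/4)² + 6019 = 91809/16 + 6019 = 188113/16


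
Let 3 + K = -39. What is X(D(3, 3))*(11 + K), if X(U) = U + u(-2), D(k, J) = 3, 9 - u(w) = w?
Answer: -434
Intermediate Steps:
K = -42 (K = -3 - 39 = -42)
u(w) = 9 - w
X(U) = 11 + U (X(U) = U + (9 - 1*(-2)) = U + (9 + 2) = U + 11 = 11 + U)
X(D(3, 3))*(11 + K) = (11 + 3)*(11 - 42) = 14*(-31) = -434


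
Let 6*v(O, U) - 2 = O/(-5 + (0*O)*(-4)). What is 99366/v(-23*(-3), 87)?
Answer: -2980980/59 ≈ -50525.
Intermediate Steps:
v(O, U) = 1/3 - O/30 (v(O, U) = 1/3 + (O/(-5 + (0*O)*(-4)))/6 = 1/3 + (O/(-5 + 0*(-4)))/6 = 1/3 + (O/(-5 + 0))/6 = 1/3 + (O/(-5))/6 = 1/3 + (O*(-1/5))/6 = 1/3 + (-O/5)/6 = 1/3 - O/30)
99366/v(-23*(-3), 87) = 99366/(1/3 - (-23)*(-3)/30) = 99366/(1/3 - 1/30*69) = 99366/(1/3 - 23/10) = 99366/(-59/30) = 99366*(-30/59) = -2980980/59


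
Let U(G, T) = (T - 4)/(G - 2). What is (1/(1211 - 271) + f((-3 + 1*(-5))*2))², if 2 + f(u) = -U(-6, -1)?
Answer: 24334489/3534400 ≈ 6.8850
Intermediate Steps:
U(G, T) = (-4 + T)/(-2 + G)
f(u) = -21/8 (f(u) = -2 - (-4 - 1)/(-2 - 6) = -2 - (-5)/(-8) = -2 - (-1)*(-5)/8 = -2 - 1*5/8 = -2 - 5/8 = -21/8)
(1/(1211 - 271) + f((-3 + 1*(-5))*2))² = (1/(1211 - 271) - 21/8)² = (1/940 - 21/8)² = (-4933/1880)² = 24334489/3534400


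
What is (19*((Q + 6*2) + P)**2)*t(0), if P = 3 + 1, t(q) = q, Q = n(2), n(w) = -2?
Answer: 0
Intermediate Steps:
Q = -2
P = 4
(19*((Q + 6*2) + P)**2)*t(0) = (19*((-2 + 6*2) + 4)**2)*0 = (19*((-2 + 12) + 4)**2)*0 = (19*(10 + 4)**2)*0 = (19*14**2)*0 = (19*196)*0 = 3724*0 = 0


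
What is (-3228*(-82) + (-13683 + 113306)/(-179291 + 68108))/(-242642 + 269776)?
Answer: 29429595745/3016839522 ≈ 9.7551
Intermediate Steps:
(-3228*(-82) + (-13683 + 113306)/(-179291 + 68108))/(-242642 + 269776) = (264696 + 99623/(-111183))/27134 = (264696 + 99623*(-1/111183))*(1/27134) = (264696 - 99623/111183)*(1/27134) = (29429595745/111183)*(1/27134) = 29429595745/3016839522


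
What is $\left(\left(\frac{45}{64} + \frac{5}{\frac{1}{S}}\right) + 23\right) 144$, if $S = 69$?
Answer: $\frac{212373}{4} \approx 53093.0$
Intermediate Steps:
$\left(\left(\frac{45}{64} + \frac{5}{\frac{1}{S}}\right) + 23\right) 144 = \left(\left(\frac{45}{64} + \frac{5}{\frac{1}{69}}\right) + 23\right) 144 = \left(\left(45 \cdot \frac{1}{64} + 5 \frac{1}{\frac{1}{69}}\right) + 23\right) 144 = \left(\left(\frac{45}{64} + 5 \cdot 69\right) + 23\right) 144 = \left(\left(\frac{45}{64} + 345\right) + 23\right) 144 = \left(\frac{22125}{64} + 23\right) 144 = \frac{23597}{64} \cdot 144 = \frac{212373}{4}$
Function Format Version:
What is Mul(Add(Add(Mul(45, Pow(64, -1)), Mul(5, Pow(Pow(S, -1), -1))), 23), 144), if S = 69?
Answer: Rational(212373, 4) ≈ 53093.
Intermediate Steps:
Mul(Add(Add(Mul(45, Pow(64, -1)), Mul(5, Pow(Pow(S, -1), -1))), 23), 144) = Mul(Add(Add(Mul(45, Pow(64, -1)), Mul(5, Pow(Pow(69, -1), -1))), 23), 144) = Mul(Add(Add(Mul(45, Rational(1, 64)), Mul(5, Pow(Rational(1, 69), -1))), 23), 144) = Mul(Add(Add(Rational(45, 64), Mul(5, 69)), 23), 144) = Mul(Add(Add(Rational(45, 64), 345), 23), 144) = Mul(Add(Rational(22125, 64), 23), 144) = Mul(Rational(23597, 64), 144) = Rational(212373, 4)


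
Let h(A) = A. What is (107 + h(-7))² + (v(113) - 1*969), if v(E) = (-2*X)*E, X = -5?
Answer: 10161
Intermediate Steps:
v(E) = 10*E (v(E) = (-2*(-5))*E = 10*E)
(107 + h(-7))² + (v(113) - 1*969) = (107 - 7)² + (10*113 - 1*969) = 100² + (1130 - 969) = 10000 + 161 = 10161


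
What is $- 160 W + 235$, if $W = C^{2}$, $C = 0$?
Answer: $235$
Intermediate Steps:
$W = 0$ ($W = 0^{2} = 0$)
$- 160 W + 235 = \left(-160\right) 0 + 235 = 0 + 235 = 235$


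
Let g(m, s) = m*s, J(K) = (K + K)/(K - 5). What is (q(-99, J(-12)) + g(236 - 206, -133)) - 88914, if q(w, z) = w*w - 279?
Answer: -83382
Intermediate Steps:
J(K) = 2*K/(-5 + K) (J(K) = (2*K)/(-5 + K) = 2*K/(-5 + K))
q(w, z) = -279 + w**2 (q(w, z) = w**2 - 279 = -279 + w**2)
(q(-99, J(-12)) + g(236 - 206, -133)) - 88914 = ((-279 + (-99)**2) + (236 - 206)*(-133)) - 88914 = ((-279 + 9801) + 30*(-133)) - 88914 = (9522 - 3990) - 88914 = 5532 - 88914 = -83382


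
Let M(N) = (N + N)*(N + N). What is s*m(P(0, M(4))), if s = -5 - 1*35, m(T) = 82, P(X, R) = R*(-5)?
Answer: -3280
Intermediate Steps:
M(N) = 4*N**2 (M(N) = (2*N)*(2*N) = 4*N**2)
P(X, R) = -5*R
s = -40 (s = -5 - 35 = -40)
s*m(P(0, M(4))) = -40*82 = -3280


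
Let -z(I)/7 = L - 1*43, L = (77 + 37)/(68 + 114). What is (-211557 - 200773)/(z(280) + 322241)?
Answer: -5360290/4192989 ≈ -1.2784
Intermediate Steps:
L = 57/91 (L = 114/182 = 114*(1/182) = 57/91 ≈ 0.62637)
z(I) = 3856/13 (z(I) = -7*(57/91 - 1*43) = -7*(57/91 - 43) = -7*(-3856/91) = 3856/13)
(-211557 - 200773)/(z(280) + 322241) = (-211557 - 200773)/(3856/13 + 322241) = -412330/4192989/13 = -412330*13/4192989 = -5360290/4192989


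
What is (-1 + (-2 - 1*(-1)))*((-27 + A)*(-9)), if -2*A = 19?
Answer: -657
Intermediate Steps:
A = -19/2 (A = -½*19 = -19/2 ≈ -9.5000)
(-1 + (-2 - 1*(-1)))*((-27 + A)*(-9)) = (-1 + (-2 - 1*(-1)))*((-27 - 19/2)*(-9)) = (-1 + (-2 + 1))*(-73/2*(-9)) = (-1 - 1)*(657/2) = -2*657/2 = -657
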